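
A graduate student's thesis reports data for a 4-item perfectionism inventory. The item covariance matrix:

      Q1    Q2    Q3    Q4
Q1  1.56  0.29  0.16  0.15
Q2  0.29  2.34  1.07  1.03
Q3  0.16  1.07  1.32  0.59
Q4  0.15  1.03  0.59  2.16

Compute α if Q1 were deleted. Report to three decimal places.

α = 0.721

Remaining items: Q2, Q3, Q4 (k = 3).
Σσᵢ² = 2.34 + 1.32 + 2.16 = 5.82
total variance = 5.82 + 2 × 2.69 = 11.20
α (item deleted) = (3/2)·(1 − 5.82/11.20) = 0.721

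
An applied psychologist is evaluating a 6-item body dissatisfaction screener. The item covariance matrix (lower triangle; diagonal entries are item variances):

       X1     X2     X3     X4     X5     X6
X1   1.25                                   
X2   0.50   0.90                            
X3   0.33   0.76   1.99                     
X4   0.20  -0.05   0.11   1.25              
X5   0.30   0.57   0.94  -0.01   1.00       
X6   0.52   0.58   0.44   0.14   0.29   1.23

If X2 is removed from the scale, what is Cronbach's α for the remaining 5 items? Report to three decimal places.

Cronbach's α = 0.616

Remaining items: X1, X3, X4, X5, X6 (k = 5).
ΣVar(i) = 1.25 + 1.99 + 1.25 + 1.00 + 1.23 = 6.72
σ²_total = 6.72 + 2 × 3.26 = 13.24
α (item deleted) = (5/4)·(1 − 6.72/13.24) = 0.616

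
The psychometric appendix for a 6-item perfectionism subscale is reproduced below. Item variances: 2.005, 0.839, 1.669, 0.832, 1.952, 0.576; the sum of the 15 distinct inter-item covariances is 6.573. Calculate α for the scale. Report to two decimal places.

α = 0.75

Σσᵢ² = 2.005 + 0.839 + 1.669 + 0.832 + 1.952 + 0.576 = 7.873
Sum of distinct covariances = 6.573
total variance = Σσᵢ² + 2·Σcov = 7.873 + 2 × 6.573 = 21.019
α = (6/5)·(1 − 7.873/21.019) = 0.75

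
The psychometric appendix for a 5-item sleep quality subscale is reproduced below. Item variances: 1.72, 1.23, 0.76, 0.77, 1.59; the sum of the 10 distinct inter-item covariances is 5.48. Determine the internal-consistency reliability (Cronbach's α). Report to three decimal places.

Σσ²ᵢ = 1.72 + 1.23 + 0.76 + 0.77 + 1.59 = 6.07
Sum of distinct covariances = 5.48
Var(T) = Σσ²ᵢ + 2·Σcov = 6.07 + 2 × 5.48 = 17.03
α = (5/4)·(1 − 6.07/17.03) = 0.804

Cronbach's α = 0.804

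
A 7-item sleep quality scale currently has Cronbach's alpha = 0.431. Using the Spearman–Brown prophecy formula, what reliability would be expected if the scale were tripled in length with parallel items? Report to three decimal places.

Length factor m = 3
α' = m·α / (1 + (m−1)·α)
   = 3 × 0.431 / (1 + (3 − 1) × 0.431)
   = 1.2930 / 1.8620 = 0.694

predicted reliability = 0.694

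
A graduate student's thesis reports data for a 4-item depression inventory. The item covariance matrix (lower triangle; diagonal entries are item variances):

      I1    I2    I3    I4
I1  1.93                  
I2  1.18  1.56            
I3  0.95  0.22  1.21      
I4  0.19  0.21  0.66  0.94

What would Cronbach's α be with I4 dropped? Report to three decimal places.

α = 0.750

Remaining items: I1, I2, I3 (k = 3).
ΣVar(i) = 1.93 + 1.56 + 1.21 = 4.70
σ²_total = 4.70 + 2 × 2.35 = 9.40
α (item deleted) = (3/2)·(1 − 4.70/9.40) = 0.750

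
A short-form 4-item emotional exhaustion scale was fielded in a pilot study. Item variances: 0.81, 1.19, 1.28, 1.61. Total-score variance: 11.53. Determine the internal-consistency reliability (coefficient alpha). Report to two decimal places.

Σσ²ᵢ = 0.81 + 1.19 + 1.28 + 1.61 = 4.89
α = (k/(k−1))·(1 − Σσ²ᵢ/total variance) = (4/3)·(1 − 4.89/11.53) = 0.77

α = 0.77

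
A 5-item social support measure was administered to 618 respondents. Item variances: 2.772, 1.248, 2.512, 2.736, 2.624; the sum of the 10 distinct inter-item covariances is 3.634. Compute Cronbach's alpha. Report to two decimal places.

α = 0.47

sum of item variances = 2.772 + 1.248 + 2.512 + 2.736 + 2.624 = 11.892
Sum of distinct covariances = 3.634
Var(T) = sum of item variances + 2·Σcov = 11.892 + 2 × 3.634 = 19.160
α = (5/4)·(1 − 11.892/19.160) = 0.47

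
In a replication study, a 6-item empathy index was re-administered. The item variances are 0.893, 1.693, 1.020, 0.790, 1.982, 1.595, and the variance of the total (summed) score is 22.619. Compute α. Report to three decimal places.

sum of item variances = 0.893 + 1.693 + 1.020 + 0.790 + 1.982 + 1.595 = 7.973
α = (k/(k−1))·(1 − sum of item variances/σ²_T) = (6/5)·(1 − 7.973/22.619) = 0.777

α = 0.777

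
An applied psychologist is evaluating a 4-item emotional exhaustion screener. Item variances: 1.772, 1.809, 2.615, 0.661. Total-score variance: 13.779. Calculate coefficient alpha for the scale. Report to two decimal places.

Σσ²ᵢ = 1.772 + 1.809 + 2.615 + 0.661 = 6.857
α = (k/(k−1))·(1 − Σσ²ᵢ/σ²_total) = (4/3)·(1 − 6.857/13.779) = 0.67

α = 0.67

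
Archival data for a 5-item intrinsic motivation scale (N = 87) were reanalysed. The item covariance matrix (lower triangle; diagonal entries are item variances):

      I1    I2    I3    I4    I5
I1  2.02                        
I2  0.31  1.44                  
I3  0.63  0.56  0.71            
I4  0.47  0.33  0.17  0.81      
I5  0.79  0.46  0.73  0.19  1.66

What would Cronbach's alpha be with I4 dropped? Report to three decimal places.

Cronbach's alpha = 0.726

Remaining items: I1, I2, I3, I5 (k = 4).
ΣVar(i) = 2.02 + 1.44 + 0.71 + 1.66 = 5.83
total variance = 5.83 + 2 × 3.48 = 12.79
α (item deleted) = (4/3)·(1 − 5.83/12.79) = 0.726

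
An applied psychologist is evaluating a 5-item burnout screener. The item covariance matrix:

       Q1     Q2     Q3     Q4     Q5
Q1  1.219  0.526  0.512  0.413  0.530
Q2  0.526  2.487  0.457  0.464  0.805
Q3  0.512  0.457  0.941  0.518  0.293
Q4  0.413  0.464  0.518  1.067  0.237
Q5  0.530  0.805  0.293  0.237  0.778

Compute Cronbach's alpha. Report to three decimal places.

α = 0.743

sum of item variances = 1.219 + 2.487 + 0.941 + 1.067 + 0.778 = 6.492
Sum of the distinct covariances = 4.755
Var(T) = 6.492 + 2 × 4.755 = 16.002
α = (k/(k−1))·(1 − sum of item variances/Var(T)) = (5/4)·(1 − 6.492/16.002) = 0.743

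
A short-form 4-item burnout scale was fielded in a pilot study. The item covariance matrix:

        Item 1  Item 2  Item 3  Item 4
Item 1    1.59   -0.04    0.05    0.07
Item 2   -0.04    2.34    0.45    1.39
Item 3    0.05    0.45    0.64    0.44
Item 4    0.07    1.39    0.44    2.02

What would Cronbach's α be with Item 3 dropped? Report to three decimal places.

Remaining items: Item 1, Item 2, Item 4 (k = 3).
ΣVar(i) = 1.59 + 2.34 + 2.02 = 5.95
Var(T) = 5.95 + 2 × 1.42 = 8.79
α (item deleted) = (3/2)·(1 − 5.95/8.79) = 0.485

Cronbach's α = 0.485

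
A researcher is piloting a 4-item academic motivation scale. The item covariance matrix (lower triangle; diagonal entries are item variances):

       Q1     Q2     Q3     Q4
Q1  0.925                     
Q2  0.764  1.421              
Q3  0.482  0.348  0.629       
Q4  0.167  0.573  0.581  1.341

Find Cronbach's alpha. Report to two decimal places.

α = 0.77

Σσᵢ² = 0.925 + 1.421 + 0.629 + 1.341 = 4.316
Sum of the distinct covariances = 2.915
Var(T) = 4.316 + 2 × 2.915 = 10.146
α = (k/(k−1))·(1 − Σσᵢ²/Var(T)) = (4/3)·(1 − 4.316/10.146) = 0.77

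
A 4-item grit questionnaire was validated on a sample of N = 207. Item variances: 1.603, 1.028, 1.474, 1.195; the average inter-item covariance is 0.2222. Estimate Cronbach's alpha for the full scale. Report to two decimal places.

sum of item variances = 1.603 + 1.028 + 1.474 + 1.195 = 5.300
Sum of the 6 distinct covariances = 6 × 0.2222 = 1.3332
total variance = sum of item variances + 2·Σcov = 5.300 + 2 × 1.3332 = 7.9664
α = (4/3)·(1 − 5.300/7.9664) = 0.45

Cronbach's alpha = 0.45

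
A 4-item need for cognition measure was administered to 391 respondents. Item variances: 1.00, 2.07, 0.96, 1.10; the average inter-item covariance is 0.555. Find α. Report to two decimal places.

Σσ²ᵢ = 1.00 + 2.07 + 0.96 + 1.10 = 5.13
Sum of the 6 distinct covariances = 6 × 0.555 = 3.330
σ²_T = Σσ²ᵢ + 2·Σcov = 5.13 + 2 × 3.330 = 11.790
α = (4/3)·(1 − 5.13/11.790) = 0.75

α = 0.75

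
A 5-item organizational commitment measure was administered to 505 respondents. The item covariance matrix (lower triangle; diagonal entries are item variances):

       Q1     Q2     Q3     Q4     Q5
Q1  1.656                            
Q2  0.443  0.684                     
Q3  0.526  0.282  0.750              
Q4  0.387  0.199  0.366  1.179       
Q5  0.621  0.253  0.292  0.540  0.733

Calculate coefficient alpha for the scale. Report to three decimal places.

α = 0.762

ΣVar(i) = 1.656 + 0.684 + 0.750 + 1.179 + 0.733 = 5.002
Sum of the distinct covariances = 3.909
σ²_T = 5.002 + 2 × 3.909 = 12.820
α = (k/(k−1))·(1 − ΣVar(i)/σ²_T) = (5/4)·(1 − 5.002/12.820) = 0.762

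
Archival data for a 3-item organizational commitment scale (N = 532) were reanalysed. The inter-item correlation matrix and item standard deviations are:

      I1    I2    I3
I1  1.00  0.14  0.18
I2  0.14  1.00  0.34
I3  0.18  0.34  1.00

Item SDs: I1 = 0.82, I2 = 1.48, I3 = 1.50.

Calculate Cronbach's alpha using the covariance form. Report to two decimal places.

Σσ²ᵢ = 0.82² + 1.48² + 1.50² = 5.1128
Covariances σ_ij = r_ij · s_i · s_j:
  σ(I1,I2) = 0.14 × 0.82 × 1.48 = 0.1699
  σ(I1,I3) = 0.18 × 0.82 × 1.50 = 0.2214
  σ(I2,I3) = 0.34 × 1.48 × 1.50 = 0.7548
σ²_T = Σσ²ᵢ + 2·Σσ_ij = 5.1128 + 2 × 1.1461 = 7.4050
α = (3/2)·(1 − 5.1128/7.4050) = 0.46

Cronbach's alpha = 0.46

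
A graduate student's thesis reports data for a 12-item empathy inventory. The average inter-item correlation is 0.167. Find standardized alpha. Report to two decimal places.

standardized alpha = 0.71

Standardized α = k·r̄ / (1 + (k−1)·r̄) = 12 × 0.167 / (1 + 11 × 0.167)
  = 2.0040 / 2.8370 = 0.71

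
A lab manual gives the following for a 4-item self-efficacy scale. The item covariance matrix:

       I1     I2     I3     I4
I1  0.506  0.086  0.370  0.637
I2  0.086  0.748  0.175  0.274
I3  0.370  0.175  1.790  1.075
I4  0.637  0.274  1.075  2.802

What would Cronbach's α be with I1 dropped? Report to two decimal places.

Remaining items: I2, I3, I4 (k = 3).
Σσᵢ² = 0.748 + 1.790 + 2.802 = 5.340
total variance = 5.340 + 2 × 1.524 = 8.388
α (item deleted) = (3/2)·(1 − 5.340/8.388) = 0.55

α = 0.55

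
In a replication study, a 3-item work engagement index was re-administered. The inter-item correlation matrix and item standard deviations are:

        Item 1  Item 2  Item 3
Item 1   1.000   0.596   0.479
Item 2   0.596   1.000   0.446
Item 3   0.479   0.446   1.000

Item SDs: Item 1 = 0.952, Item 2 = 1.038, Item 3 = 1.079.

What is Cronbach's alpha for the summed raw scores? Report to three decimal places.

Σσ²ᵢ = 0.952² + 1.038² + 1.079² = 3.1480
Covariances σ_ij = r_ij · s_i · s_j:
  σ(Item 1,Item 2) = 0.596 × 0.952 × 1.038 = 0.5890
  σ(Item 1,Item 3) = 0.479 × 0.952 × 1.079 = 0.4920
  σ(Item 2,Item 3) = 0.446 × 1.038 × 1.079 = 0.4995
σ²_T = Σσ²ᵢ + 2·Σσ_ij = 3.1480 + 2 × 1.5805 = 6.3090
α = (3/2)·(1 − 3.1480/6.3090) = 0.752

α = 0.752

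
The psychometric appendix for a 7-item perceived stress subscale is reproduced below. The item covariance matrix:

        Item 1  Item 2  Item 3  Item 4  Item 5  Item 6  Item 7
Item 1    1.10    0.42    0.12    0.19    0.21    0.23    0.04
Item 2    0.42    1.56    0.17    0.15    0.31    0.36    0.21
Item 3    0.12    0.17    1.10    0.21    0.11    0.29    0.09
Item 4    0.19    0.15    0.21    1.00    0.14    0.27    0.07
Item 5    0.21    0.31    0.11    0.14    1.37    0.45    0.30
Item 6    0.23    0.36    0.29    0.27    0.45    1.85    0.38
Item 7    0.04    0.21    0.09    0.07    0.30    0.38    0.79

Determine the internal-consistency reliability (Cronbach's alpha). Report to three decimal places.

Cronbach's alpha = 0.605

Σσᵢ² = 1.10 + 1.56 + 1.10 + 1.00 + 1.37 + 1.85 + 0.79 = 8.77
Sum of off-diagonal covariances = 4.72
total variance = 8.77 + 2 × 4.72 = 18.21
α = (k/(k−1))·(1 − Σσᵢ²/total variance) = (7/6)·(1 − 8.77/18.21) = 0.605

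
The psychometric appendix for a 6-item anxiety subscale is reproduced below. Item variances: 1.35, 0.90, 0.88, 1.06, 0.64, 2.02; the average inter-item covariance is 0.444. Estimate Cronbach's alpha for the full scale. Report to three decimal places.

Cronbach's alpha = 0.792

ΣVar(i) = 1.35 + 0.90 + 0.88 + 1.06 + 0.64 + 2.02 = 6.85
Sum of the 15 distinct covariances = 15 × 0.444 = 6.660
Var(T) = ΣVar(i) + 2·Σcov = 6.85 + 2 × 6.660 = 20.170
α = (6/5)·(1 − 6.85/20.170) = 0.792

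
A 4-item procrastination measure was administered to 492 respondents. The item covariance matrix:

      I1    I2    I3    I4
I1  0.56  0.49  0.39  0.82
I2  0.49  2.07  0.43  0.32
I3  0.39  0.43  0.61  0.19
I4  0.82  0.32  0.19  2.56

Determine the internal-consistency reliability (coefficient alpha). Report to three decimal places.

coefficient alpha = 0.635

Σσᵢ² = 0.56 + 2.07 + 0.61 + 2.56 = 5.80
Sum of the distinct covariances = 2.64
total variance = 5.80 + 2 × 2.64 = 11.08
α = (k/(k−1))·(1 − Σσᵢ²/total variance) = (4/3)·(1 − 5.80/11.08) = 0.635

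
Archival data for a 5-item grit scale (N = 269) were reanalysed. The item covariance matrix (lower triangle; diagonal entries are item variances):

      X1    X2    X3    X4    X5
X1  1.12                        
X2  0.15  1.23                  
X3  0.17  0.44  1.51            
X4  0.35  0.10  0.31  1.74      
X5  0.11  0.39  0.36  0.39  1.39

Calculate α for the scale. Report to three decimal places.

sum of item variances = 1.12 + 1.23 + 1.51 + 1.74 + 1.39 = 6.99
Sum of off-diagonal covariances = 2.77
Var(T) = 6.99 + 2 × 2.77 = 12.53
α = (k/(k−1))·(1 − sum of item variances/Var(T)) = (5/4)·(1 − 6.99/12.53) = 0.553

α = 0.553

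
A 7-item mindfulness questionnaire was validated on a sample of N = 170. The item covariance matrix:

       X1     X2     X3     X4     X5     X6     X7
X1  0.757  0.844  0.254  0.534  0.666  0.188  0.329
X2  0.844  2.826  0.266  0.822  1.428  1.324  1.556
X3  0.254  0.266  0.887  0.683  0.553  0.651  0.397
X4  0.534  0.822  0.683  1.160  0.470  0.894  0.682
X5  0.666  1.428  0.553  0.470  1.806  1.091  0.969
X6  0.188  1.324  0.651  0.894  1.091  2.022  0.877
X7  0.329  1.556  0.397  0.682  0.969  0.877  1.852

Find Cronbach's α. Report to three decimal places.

Σσ²ᵢ = 0.757 + 2.826 + 0.887 + 1.160 + 1.806 + 2.022 + 1.852 = 11.310
Σ_{i<j} σ_ij = 15.478
total variance = 11.310 + 2 × 15.478 = 42.266
α = (k/(k−1))·(1 − Σσ²ᵢ/total variance) = (7/6)·(1 − 11.310/42.266) = 0.854

α = 0.854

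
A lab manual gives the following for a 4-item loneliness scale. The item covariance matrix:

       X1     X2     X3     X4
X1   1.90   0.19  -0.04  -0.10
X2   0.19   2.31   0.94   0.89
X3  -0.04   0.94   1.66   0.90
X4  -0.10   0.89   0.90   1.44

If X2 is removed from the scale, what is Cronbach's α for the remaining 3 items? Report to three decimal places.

α = 0.350

Remaining items: X1, X3, X4 (k = 3).
ΣVar(i) = 1.90 + 1.66 + 1.44 = 5.00
σ²_total = 5.00 + 2 × 0.76 = 6.52
α (item deleted) = (3/2)·(1 − 5.00/6.52) = 0.350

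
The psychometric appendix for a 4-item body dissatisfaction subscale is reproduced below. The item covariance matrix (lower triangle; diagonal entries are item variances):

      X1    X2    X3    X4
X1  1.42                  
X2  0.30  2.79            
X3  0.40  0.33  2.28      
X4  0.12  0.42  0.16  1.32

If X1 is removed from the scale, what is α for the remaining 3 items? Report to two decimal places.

Remaining items: X2, X3, X4 (k = 3).
Σσ²ᵢ = 2.79 + 2.28 + 1.32 = 6.39
total variance = 6.39 + 2 × 0.91 = 8.21
α (item deleted) = (3/2)·(1 − 6.39/8.21) = 0.33

α = 0.33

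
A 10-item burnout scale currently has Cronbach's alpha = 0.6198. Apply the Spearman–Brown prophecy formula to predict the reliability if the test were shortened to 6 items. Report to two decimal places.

predicted reliability = 0.49

Length factor m = 6/10 = 0.6000
α' = m·α / (1 − (1−m)·α)
   = 6/10 × 0.6198 / (1 − (1 − 6/10) × 0.6198)
   = 0.3719 / 0.7521 = 0.49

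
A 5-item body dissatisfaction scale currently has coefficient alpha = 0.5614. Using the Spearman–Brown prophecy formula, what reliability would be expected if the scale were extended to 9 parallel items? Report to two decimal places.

Length factor m = 9/5 = 1.8000
α' = m·α / (1 + (m−1)·α)
   = 9/5 × 0.5614 / (1 + (9/5 − 1) × 0.5614)
   = 1.0105 / 1.4491 = 0.70

predicted reliability = 0.70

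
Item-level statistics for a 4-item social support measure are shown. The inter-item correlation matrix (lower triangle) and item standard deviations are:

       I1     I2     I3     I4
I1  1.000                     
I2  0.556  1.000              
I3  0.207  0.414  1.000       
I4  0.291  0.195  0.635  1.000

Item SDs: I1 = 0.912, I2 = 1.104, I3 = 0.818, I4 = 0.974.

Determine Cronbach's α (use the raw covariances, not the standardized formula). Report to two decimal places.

Σσ²ᵢ = 0.912² + 1.104² + 0.818² + 0.974² = 3.6684
Covariances σ_ij = r_ij · s_i · s_j:
  σ(I1,I2) = 0.556 × 0.912 × 1.104 = 0.5598
  σ(I1,I3) = 0.207 × 0.912 × 0.818 = 0.1544
  σ(I1,I4) = 0.291 × 0.912 × 0.974 = 0.2585
  σ(I2,I3) = 0.414 × 1.104 × 0.818 = 0.3739
  σ(I2,I4) = 0.195 × 1.104 × 0.974 = 0.2097
  σ(I3,I4) = 0.635 × 0.818 × 0.974 = 0.5059
σ²_T = Σσ²ᵢ + 2·Σσ_ij = 3.6684 + 2 × 2.0622 = 7.7928
α = (4/3)·(1 − 3.6684/7.7928) = 0.71

α = 0.71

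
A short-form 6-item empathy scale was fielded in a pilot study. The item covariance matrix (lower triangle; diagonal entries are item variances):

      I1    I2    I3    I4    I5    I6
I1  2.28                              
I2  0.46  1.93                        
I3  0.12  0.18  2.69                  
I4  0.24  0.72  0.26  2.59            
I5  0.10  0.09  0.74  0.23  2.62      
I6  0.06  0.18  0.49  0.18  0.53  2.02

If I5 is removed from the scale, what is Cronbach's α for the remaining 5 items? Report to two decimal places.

α = 0.42

Remaining items: I1, I2, I3, I4, I6 (k = 5).
Σσ²ᵢ = 2.28 + 1.93 + 2.69 + 2.59 + 2.02 = 11.51
σ²_total = 11.51 + 2 × 2.89 = 17.29
α (item deleted) = (5/4)·(1 − 11.51/17.29) = 0.42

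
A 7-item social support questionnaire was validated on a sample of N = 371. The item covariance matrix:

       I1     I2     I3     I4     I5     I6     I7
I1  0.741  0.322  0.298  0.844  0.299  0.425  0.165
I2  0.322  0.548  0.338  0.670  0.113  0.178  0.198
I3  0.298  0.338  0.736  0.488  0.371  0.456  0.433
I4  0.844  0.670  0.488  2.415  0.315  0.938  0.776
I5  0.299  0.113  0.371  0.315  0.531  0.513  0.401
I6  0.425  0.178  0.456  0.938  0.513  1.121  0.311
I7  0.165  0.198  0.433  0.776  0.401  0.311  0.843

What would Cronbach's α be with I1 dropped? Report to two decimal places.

α = 0.81

Remaining items: I2, I3, I4, I5, I6, I7 (k = 6).
Σσ²ᵢ = 0.548 + 0.736 + 2.415 + 0.531 + 1.121 + 0.843 = 6.194
σ²_total = 6.194 + 2 × 6.499 = 19.192
α (item deleted) = (6/5)·(1 − 6.194/19.192) = 0.81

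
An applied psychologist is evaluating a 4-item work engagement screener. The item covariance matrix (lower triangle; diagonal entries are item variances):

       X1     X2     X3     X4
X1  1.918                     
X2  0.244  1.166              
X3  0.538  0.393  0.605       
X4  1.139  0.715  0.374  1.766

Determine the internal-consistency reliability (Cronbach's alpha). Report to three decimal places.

α = 0.740

Σσ²ᵢ = 1.918 + 1.166 + 0.605 + 1.766 = 5.455
Sum of off-diagonal covariances = 3.403
total variance = 5.455 + 2 × 3.403 = 12.261
α = (k/(k−1))·(1 − Σσ²ᵢ/total variance) = (4/3)·(1 − 5.455/12.261) = 0.740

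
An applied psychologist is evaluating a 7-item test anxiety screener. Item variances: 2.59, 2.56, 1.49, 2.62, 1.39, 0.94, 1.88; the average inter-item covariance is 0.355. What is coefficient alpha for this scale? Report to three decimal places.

α = 0.613

ΣVar(i) = 2.59 + 2.56 + 1.49 + 2.62 + 1.39 + 0.94 + 1.88 = 13.47
Sum of the 21 distinct covariances = 21 × 0.355 = 7.455
Var(T) = ΣVar(i) + 2·Σcov = 13.47 + 2 × 7.455 = 28.380
α = (7/6)·(1 − 13.47/28.380) = 0.613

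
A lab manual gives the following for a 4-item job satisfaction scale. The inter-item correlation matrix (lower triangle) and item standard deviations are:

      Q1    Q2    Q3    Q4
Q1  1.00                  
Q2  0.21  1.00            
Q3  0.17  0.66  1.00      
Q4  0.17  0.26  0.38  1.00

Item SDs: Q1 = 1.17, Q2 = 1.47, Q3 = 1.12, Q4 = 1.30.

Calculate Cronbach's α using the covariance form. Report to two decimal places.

Σσ²ᵢ = 1.17² + 1.47² + 1.12² + 1.30² = 6.4742
Covariances σ_ij = r_ij · s_i · s_j:
  σ(Q1,Q2) = 0.21 × 1.17 × 1.47 = 0.3612
  σ(Q1,Q3) = 0.17 × 1.17 × 1.12 = 0.2228
  σ(Q1,Q4) = 0.17 × 1.17 × 1.30 = 0.2586
  σ(Q2,Q3) = 0.66 × 1.47 × 1.12 = 1.0866
  σ(Q2,Q4) = 0.26 × 1.47 × 1.30 = 0.4969
  σ(Q3,Q4) = 0.38 × 1.12 × 1.30 = 0.5533
σ²_T = Σσ²ᵢ + 2·Σσ_ij = 6.4742 + 2 × 2.9794 = 12.4330
α = (4/3)·(1 − 6.4742/12.4330) = 0.64

α = 0.64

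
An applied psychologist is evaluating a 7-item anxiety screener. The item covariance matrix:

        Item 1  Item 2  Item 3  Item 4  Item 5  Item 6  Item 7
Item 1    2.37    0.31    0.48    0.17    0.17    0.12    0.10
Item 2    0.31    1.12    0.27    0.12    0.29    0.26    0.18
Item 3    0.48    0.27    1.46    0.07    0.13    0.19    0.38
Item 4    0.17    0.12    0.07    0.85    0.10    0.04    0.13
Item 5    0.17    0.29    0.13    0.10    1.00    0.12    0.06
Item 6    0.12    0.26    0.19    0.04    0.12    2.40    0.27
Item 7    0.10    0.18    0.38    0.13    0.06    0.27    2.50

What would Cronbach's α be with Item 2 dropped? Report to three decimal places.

Remaining items: Item 1, Item 3, Item 4, Item 5, Item 6, Item 7 (k = 6).
Σσ²ᵢ = 2.37 + 1.46 + 0.85 + 1.00 + 2.40 + 2.50 = 10.58
Var(T) = 10.58 + 2 × 2.53 = 15.64
α (item deleted) = (6/5)·(1 − 10.58/15.64) = 0.388

α = 0.388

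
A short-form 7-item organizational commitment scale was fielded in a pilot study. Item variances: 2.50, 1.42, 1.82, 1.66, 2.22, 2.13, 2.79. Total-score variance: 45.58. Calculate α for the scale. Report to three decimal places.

α = 0.795

sum of item variances = 2.50 + 1.42 + 1.82 + 1.66 + 2.22 + 2.13 + 2.79 = 14.54
α = (k/(k−1))·(1 − sum of item variances/Var(T)) = (7/6)·(1 − 14.54/45.58) = 0.795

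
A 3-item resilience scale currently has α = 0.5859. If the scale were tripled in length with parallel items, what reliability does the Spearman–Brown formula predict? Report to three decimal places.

predicted reliability = 0.809

Length factor m = 3
α' = m·α / (1 + (m−1)·α)
   = 3 × 0.5859 / (1 + (3 − 1) × 0.5859)
   = 1.7577 / 2.1718 = 0.809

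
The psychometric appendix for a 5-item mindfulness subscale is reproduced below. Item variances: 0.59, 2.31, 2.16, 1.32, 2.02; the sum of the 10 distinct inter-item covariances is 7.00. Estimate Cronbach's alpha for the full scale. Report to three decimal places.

Σσ²ᵢ = 0.59 + 2.31 + 2.16 + 1.32 + 2.02 = 8.40
Sum of distinct covariances = 7.00
σ²_total = Σσ²ᵢ + 2·Σcov = 8.40 + 2 × 7.00 = 22.40
α = (5/4)·(1 − 8.40/22.40) = 0.781

Cronbach's alpha = 0.781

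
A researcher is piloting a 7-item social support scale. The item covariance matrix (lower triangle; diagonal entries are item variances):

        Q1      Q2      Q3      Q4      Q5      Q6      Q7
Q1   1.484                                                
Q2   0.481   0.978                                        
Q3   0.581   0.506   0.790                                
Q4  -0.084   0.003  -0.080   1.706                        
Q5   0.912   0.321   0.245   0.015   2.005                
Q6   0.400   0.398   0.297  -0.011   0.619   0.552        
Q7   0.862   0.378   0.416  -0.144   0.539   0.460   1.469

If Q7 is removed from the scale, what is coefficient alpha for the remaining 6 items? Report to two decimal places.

coefficient alpha = 0.66

Remaining items: Q1, Q2, Q3, Q4, Q5, Q6 (k = 6).
ΣVar(i) = 1.484 + 0.978 + 0.790 + 1.706 + 2.005 + 0.552 = 7.515
σ²_T = 7.515 + 2 × 4.603 = 16.721
α (item deleted) = (6/5)·(1 − 7.515/16.721) = 0.66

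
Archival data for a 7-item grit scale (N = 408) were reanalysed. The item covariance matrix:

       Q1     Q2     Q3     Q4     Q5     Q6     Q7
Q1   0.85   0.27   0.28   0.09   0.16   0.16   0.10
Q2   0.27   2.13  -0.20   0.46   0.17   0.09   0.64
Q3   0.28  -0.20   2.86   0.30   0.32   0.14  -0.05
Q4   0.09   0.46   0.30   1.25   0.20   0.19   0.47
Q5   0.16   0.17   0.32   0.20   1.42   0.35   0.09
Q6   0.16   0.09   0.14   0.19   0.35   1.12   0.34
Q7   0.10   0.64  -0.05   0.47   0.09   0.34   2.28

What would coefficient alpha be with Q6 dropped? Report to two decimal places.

Remaining items: Q1, Q2, Q3, Q4, Q5, Q7 (k = 6).
Σσᵢ² = 0.85 + 2.13 + 2.86 + 1.25 + 1.42 + 2.28 = 10.79
Var(T) = 10.79 + 2 × 3.30 = 17.39
α (item deleted) = (6/5)·(1 − 10.79/17.39) = 0.46

coefficient alpha = 0.46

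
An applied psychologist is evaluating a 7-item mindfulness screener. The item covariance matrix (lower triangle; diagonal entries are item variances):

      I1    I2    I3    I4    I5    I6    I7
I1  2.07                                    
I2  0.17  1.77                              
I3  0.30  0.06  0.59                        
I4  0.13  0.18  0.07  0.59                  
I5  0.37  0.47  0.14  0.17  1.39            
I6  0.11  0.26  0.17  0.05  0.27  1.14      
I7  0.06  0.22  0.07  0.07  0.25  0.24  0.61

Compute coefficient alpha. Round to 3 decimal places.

ΣVar(i) = 2.07 + 1.77 + 0.59 + 0.59 + 1.39 + 1.14 + 0.61 = 8.16
Sum of off-diagonal covariances = 3.83
σ²_total = 8.16 + 2 × 3.83 = 15.82
α = (k/(k−1))·(1 − ΣVar(i)/σ²_total) = (7/6)·(1 − 8.16/15.82) = 0.565

coefficient alpha = 0.565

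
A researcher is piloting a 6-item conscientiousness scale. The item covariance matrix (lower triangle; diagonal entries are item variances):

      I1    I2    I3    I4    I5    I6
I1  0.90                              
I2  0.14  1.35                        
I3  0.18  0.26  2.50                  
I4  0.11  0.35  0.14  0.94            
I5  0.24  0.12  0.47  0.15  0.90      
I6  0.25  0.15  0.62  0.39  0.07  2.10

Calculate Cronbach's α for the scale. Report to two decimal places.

α = 0.55

Σσᵢ² = 0.90 + 1.35 + 2.50 + 0.94 + 0.90 + 2.10 = 8.69
Sum of the distinct covariances = 3.64
σ²_T = 8.69 + 2 × 3.64 = 15.97
α = (k/(k−1))·(1 − Σσᵢ²/σ²_T) = (6/5)·(1 − 8.69/15.97) = 0.55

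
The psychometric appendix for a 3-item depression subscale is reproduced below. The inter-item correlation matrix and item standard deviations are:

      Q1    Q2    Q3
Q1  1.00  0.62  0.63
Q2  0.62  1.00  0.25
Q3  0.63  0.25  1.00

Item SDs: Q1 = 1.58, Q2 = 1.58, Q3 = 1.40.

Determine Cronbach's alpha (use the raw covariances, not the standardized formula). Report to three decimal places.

Σσ²ᵢ = 1.58² + 1.58² + 1.40² = 6.9528
Covariances σ_ij = r_ij · s_i · s_j:
  σ(Q1,Q2) = 0.62 × 1.58 × 1.58 = 1.5478
  σ(Q1,Q3) = 0.63 × 1.58 × 1.40 = 1.3936
  σ(Q2,Q3) = 0.25 × 1.58 × 1.40 = 0.5530
σ²_T = Σσ²ᵢ + 2·Σσ_ij = 6.9528 + 2 × 3.4944 = 13.9416
α = (3/2)·(1 − 6.9528/13.9416) = 0.752

α = 0.752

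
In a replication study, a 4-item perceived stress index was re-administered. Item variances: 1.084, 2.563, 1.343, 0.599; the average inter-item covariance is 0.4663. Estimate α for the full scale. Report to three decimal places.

Σσᵢ² = 1.084 + 2.563 + 1.343 + 0.599 = 5.589
Sum of the 6 distinct covariances = 6 × 0.4663 = 2.7978
σ²_T = Σσᵢ² + 2·Σcov = 5.589 + 2 × 2.7978 = 11.1846
α = (4/3)·(1 − 5.589/11.1846) = 0.667

α = 0.667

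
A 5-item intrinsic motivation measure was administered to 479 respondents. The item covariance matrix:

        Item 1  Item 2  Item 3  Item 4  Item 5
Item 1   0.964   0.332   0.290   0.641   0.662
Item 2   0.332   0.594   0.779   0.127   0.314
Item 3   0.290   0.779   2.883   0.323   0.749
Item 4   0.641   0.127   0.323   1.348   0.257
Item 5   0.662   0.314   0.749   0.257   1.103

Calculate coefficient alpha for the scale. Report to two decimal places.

Σσᵢ² = 0.964 + 0.594 + 2.883 + 1.348 + 1.103 = 6.892
Σ_{i<j} σ_ij = 4.474
total variance = 6.892 + 2 × 4.474 = 15.840
α = (k/(k−1))·(1 − Σσᵢ²/total variance) = (5/4)·(1 − 6.892/15.840) = 0.71

coefficient alpha = 0.71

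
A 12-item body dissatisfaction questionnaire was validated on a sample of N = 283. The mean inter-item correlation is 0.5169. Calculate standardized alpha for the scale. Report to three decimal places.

standardized alpha = 0.928

Standardized α = k·r̄ / (1 + (k−1)·r̄) = 12 × 0.5169 / (1 + 11 × 0.5169)
  = 6.2028 / 6.6859 = 0.928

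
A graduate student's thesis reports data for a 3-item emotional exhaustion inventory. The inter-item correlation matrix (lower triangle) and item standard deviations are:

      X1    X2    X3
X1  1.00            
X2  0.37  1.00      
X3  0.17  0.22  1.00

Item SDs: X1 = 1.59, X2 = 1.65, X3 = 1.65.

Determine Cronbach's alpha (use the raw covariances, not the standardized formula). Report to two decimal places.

Σσ²ᵢ = 1.59² + 1.65² + 1.65² = 7.9731
Covariances σ_ij = r_ij · s_i · s_j:
  σ(X1,X2) = 0.37 × 1.59 × 1.65 = 0.9707
  σ(X1,X3) = 0.17 × 1.59 × 1.65 = 0.4460
  σ(X2,X3) = 0.22 × 1.65 × 1.65 = 0.5989
σ²_T = Σσ²ᵢ + 2·Σσ_ij = 7.9731 + 2 × 2.0156 = 12.0043
α = (3/2)·(1 − 7.9731/12.0043) = 0.50

α = 0.50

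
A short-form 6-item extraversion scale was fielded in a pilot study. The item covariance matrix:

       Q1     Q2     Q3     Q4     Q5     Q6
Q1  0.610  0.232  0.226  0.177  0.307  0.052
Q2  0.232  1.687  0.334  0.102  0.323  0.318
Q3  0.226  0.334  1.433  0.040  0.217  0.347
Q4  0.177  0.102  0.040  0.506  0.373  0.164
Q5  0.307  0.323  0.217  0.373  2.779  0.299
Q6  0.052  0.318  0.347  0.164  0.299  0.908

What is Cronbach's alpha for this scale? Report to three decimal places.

Cronbach's alpha = 0.564

ΣVar(i) = 0.610 + 1.687 + 1.433 + 0.506 + 2.779 + 0.908 = 7.923
Sum of the distinct covariances = 3.511
Var(T) = 7.923 + 2 × 3.511 = 14.945
α = (k/(k−1))·(1 − ΣVar(i)/Var(T)) = (6/5)·(1 − 7.923/14.945) = 0.564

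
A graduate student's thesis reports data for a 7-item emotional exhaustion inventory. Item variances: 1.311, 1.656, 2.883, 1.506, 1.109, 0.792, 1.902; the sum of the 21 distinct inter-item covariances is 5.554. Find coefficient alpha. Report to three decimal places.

sum of item variances = 1.311 + 1.656 + 2.883 + 1.506 + 1.109 + 0.792 + 1.902 = 11.159
Sum of distinct covariances = 5.554
σ²_total = sum of item variances + 2·Σcov = 11.159 + 2 × 5.554 = 22.267
α = (7/6)·(1 − 11.159/22.267) = 0.582

coefficient alpha = 0.582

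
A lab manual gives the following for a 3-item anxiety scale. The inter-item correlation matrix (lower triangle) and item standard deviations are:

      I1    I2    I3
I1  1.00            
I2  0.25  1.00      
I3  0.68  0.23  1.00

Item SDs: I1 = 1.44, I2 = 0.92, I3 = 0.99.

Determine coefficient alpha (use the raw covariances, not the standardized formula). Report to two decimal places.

Σσ²ᵢ = 1.44² + 0.92² + 0.99² = 3.9001
Covariances σ_ij = r_ij · s_i · s_j:
  σ(I1,I2) = 0.25 × 1.44 × 0.92 = 0.3312
  σ(I1,I3) = 0.68 × 1.44 × 0.99 = 0.9694
  σ(I2,I3) = 0.23 × 0.92 × 0.99 = 0.2095
σ²_T = Σσ²ᵢ + 2·Σσ_ij = 3.9001 + 2 × 1.5101 = 6.9203
α = (3/2)·(1 − 3.9001/6.9203) = 0.65

coefficient alpha = 0.65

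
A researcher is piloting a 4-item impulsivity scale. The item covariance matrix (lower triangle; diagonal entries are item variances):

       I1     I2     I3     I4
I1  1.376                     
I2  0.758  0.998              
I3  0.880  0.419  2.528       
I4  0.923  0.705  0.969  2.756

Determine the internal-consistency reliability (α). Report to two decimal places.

α = 0.73

sum of item variances = 1.376 + 0.998 + 2.528 + 2.756 = 7.658
Sum of the distinct covariances = 4.654
total variance = 7.658 + 2 × 4.654 = 16.966
α = (k/(k−1))·(1 − sum of item variances/total variance) = (4/3)·(1 − 7.658/16.966) = 0.73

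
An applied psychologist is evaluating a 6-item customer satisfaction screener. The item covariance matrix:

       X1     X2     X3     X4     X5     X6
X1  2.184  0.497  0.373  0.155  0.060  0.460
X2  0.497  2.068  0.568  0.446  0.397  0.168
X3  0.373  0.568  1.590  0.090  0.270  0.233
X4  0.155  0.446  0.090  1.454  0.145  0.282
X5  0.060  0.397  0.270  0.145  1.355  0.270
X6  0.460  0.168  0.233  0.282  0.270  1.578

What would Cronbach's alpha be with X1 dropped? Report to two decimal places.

Cronbach's alpha = 0.52

Remaining items: X2, X3, X4, X5, X6 (k = 5).
sum of item variances = 2.068 + 1.590 + 1.454 + 1.355 + 1.578 = 8.045
total variance = 8.045 + 2 × 2.869 = 13.783
α (item deleted) = (5/4)·(1 − 8.045/13.783) = 0.52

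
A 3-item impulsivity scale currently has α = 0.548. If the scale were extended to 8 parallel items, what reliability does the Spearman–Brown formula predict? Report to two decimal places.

Length factor m = 8/3 = 2.6667
α' = m·α / (1 + (m−1)·α)
   = 8/3 × 0.548 / (1 + (8/3 − 1) × 0.548)
   = 1.4613 / 1.9133 = 0.76

predicted reliability = 0.76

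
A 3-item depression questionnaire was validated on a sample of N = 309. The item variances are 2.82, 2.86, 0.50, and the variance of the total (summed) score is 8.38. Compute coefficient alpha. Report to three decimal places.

coefficient alpha = 0.394

ΣVar(i) = 2.82 + 2.86 + 0.50 = 6.18
α = (k/(k−1))·(1 − ΣVar(i)/σ²_total) = (3/2)·(1 − 6.18/8.38) = 0.394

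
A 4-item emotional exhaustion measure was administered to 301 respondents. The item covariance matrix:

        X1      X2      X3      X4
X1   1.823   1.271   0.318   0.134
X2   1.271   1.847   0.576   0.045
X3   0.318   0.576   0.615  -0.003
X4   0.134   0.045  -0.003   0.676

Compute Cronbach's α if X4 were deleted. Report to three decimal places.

Cronbach's α = 0.754

Remaining items: X1, X2, X3 (k = 3).
Σσ²ᵢ = 1.823 + 1.847 + 0.615 = 4.285
Var(T) = 4.285 + 2 × 2.165 = 8.615
α (item deleted) = (3/2)·(1 − 4.285/8.615) = 0.754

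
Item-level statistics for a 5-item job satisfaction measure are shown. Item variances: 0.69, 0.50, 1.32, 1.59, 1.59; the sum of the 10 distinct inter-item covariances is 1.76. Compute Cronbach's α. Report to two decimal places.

Cronbach's α = 0.48

Σσ²ᵢ = 0.69 + 0.50 + 1.32 + 1.59 + 1.59 = 5.69
Sum of distinct covariances = 1.76
total variance = Σσ²ᵢ + 2·Σcov = 5.69 + 2 × 1.76 = 9.21
α = (5/4)·(1 − 5.69/9.21) = 0.48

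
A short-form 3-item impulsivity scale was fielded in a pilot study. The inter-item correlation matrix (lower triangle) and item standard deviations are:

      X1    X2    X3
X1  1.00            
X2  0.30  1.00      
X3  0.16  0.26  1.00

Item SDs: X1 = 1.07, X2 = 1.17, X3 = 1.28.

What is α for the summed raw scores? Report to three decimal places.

α = 0.482

Σσ²ᵢ = 1.07² + 1.17² + 1.28² = 4.1522
Covariances σ_ij = r_ij · s_i · s_j:
  σ(X1,X2) = 0.30 × 1.07 × 1.17 = 0.3756
  σ(X1,X3) = 0.16 × 1.07 × 1.28 = 0.2191
  σ(X2,X3) = 0.26 × 1.17 × 1.28 = 0.3894
σ²_T = Σσ²ᵢ + 2·Σσ_ij = 4.1522 + 2 × 0.9841 = 6.1204
α = (3/2)·(1 − 4.1522/6.1204) = 0.482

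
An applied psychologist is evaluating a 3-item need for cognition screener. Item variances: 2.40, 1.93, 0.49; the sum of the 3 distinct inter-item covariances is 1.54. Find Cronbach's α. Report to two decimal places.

Cronbach's α = 0.58

Σσᵢ² = 2.40 + 1.93 + 0.49 = 4.82
Sum of distinct covariances = 1.54
σ²_total = Σσᵢ² + 2·Σcov = 4.82 + 2 × 1.54 = 7.90
α = (3/2)·(1 − 4.82/7.90) = 0.58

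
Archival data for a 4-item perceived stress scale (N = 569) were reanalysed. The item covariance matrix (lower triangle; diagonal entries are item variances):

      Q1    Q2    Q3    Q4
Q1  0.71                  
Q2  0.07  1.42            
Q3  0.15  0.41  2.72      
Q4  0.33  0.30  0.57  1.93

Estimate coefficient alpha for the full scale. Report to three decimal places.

α = 0.467

Σσ²ᵢ = 0.71 + 1.42 + 2.72 + 1.93 = 6.78
Σ_{i<j} σ_ij = 1.83
total variance = 6.78 + 2 × 1.83 = 10.44
α = (k/(k−1))·(1 − Σσ²ᵢ/total variance) = (4/3)·(1 − 6.78/10.44) = 0.467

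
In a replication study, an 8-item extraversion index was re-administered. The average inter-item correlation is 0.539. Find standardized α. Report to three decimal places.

Standardized α = k·r̄ / (1 + (k−1)·r̄) = 8 × 0.539 / (1 + 7 × 0.539)
  = 4.3120 / 4.7730 = 0.903

α = 0.903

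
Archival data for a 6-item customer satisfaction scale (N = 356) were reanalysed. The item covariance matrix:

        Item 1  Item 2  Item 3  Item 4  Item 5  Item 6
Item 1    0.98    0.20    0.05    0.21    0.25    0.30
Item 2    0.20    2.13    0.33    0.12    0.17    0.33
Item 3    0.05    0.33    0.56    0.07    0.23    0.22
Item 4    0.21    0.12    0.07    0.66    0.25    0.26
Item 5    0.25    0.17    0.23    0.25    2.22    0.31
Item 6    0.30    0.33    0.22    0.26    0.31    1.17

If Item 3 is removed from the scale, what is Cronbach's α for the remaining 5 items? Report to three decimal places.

Cronbach's α = 0.502

Remaining items: Item 1, Item 2, Item 4, Item 5, Item 6 (k = 5).
Σσ²ᵢ = 0.98 + 2.13 + 0.66 + 2.22 + 1.17 = 7.16
total variance = 7.16 + 2 × 2.40 = 11.96
α (item deleted) = (5/4)·(1 − 7.16/11.96) = 0.502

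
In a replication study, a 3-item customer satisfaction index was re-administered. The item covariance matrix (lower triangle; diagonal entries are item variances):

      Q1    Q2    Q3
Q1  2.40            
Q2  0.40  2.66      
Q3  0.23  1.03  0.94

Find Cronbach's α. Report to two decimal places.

Σσᵢ² = 2.40 + 2.66 + 0.94 = 6.00
Sum of off-diagonal covariances = 1.66
σ²_total = 6.00 + 2 × 1.66 = 9.32
α = (k/(k−1))·(1 − Σσᵢ²/σ²_total) = (3/2)·(1 − 6.00/9.32) = 0.53

α = 0.53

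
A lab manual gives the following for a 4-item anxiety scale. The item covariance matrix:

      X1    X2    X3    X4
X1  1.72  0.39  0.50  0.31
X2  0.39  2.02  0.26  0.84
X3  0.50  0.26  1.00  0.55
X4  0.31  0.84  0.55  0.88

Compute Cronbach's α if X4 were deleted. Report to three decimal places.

Remaining items: X1, X2, X3 (k = 3).
Σσ²ᵢ = 1.72 + 2.02 + 1.00 = 4.74
σ²_T = 4.74 + 2 × 1.15 = 7.04
α (item deleted) = (3/2)·(1 − 4.74/7.04) = 0.490

α = 0.490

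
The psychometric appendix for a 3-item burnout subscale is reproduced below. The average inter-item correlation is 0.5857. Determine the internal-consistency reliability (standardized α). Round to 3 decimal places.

Standardized α = k·r̄ / (1 + (k−1)·r̄) = 3 × 0.5857 / (1 + 2 × 0.5857)
  = 1.7571 / 2.1714 = 0.809

α = 0.809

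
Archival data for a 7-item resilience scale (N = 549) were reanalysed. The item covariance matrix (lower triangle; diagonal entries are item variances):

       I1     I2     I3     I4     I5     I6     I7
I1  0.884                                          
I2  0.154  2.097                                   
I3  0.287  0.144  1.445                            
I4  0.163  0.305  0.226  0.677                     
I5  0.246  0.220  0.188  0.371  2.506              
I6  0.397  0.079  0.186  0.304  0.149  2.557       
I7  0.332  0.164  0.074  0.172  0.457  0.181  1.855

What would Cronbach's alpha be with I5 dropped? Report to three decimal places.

Remaining items: I1, I2, I3, I4, I6, I7 (k = 6).
Σσᵢ² = 0.884 + 2.097 + 1.445 + 0.677 + 2.557 + 1.855 = 9.515
σ²_total = 9.515 + 2 × 3.168 = 15.851
α (item deleted) = (6/5)·(1 − 9.515/15.851) = 0.480

Cronbach's alpha = 0.480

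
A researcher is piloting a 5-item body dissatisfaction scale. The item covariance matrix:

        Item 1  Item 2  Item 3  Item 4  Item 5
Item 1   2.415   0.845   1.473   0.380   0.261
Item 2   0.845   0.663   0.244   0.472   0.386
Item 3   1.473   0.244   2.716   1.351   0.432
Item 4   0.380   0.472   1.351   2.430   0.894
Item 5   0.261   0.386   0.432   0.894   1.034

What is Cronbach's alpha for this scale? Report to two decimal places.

sum of item variances = 2.415 + 0.663 + 2.716 + 2.430 + 1.034 = 9.258
Sum of the distinct covariances = 6.738
Var(T) = 9.258 + 2 × 6.738 = 22.734
α = (k/(k−1))·(1 − sum of item variances/Var(T)) = (5/4)·(1 − 9.258/22.734) = 0.74

Cronbach's alpha = 0.74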